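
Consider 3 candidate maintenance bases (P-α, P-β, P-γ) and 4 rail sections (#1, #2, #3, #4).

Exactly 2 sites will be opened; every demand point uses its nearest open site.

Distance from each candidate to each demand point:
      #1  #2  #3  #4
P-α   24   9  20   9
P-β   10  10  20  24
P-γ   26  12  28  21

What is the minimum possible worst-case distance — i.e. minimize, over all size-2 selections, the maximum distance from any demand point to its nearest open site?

Open {P-α, P-β}.
  Farthest demand point is #3 at distance 20 (to P-α); all others are ≤ 20.
With {P-β, P-γ} the worst case is 21.
With {P-α, P-γ} the worst case is 24.
No size-2 selection achieves below 20.

20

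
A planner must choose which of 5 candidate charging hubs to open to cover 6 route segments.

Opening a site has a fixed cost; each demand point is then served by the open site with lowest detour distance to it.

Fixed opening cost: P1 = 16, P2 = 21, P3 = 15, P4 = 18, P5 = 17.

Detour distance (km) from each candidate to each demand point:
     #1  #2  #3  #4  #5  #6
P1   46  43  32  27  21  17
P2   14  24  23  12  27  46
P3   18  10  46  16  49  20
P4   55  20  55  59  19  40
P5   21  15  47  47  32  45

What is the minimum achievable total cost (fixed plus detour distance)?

142

Open {P2, P3}: assign each demand point to its cheapest open site.
  #1→P2 14, #2→P3 10, #3→P2 23, #4→P2 12, #5→P2 27, #6→P3 20
  detour distance 106, fixed 36 → total 142.
Compare {P1, P3}: detour distance 114 + fixed 31 = 145.
Compare {P1, P2}: detour distance 111 + fixed 37 = 148.
Compare {P1, P2, P3}: detour distance 97 + fixed 52 = 149.
All other subsets cost ≥ 145. Minimum total cost: 142.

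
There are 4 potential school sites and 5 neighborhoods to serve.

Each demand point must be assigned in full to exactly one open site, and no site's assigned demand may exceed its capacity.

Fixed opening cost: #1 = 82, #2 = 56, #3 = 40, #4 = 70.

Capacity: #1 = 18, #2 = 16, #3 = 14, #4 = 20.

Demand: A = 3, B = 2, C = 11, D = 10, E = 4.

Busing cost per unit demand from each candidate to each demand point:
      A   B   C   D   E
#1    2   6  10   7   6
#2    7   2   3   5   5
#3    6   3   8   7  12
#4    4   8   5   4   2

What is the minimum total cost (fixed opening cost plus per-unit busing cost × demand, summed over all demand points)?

Open {#2, #4}; cheapest assignment that respects the capacities:
  #2 (cap 16, load 13): B, C — cost 2×2 + 11×3 = 37
  #4 (cap 20, load 17): A, D, E — cost 3×4 + 10×4 + 4×2 = 60
  Shipping 97, fixed 126 → total 223.
  Any other capacity-feasible assignment to {#2, #4} ships for at least 97.
Compare {#3, #4}: its best feasible assignment gives total 261.
Compare {#2, #3, #4}: its best feasible assignment gives total 263.
Every other set of open sites that can feasibly serve all demand totals ≥ 261 even under its best assignment. Minimum: 223.

223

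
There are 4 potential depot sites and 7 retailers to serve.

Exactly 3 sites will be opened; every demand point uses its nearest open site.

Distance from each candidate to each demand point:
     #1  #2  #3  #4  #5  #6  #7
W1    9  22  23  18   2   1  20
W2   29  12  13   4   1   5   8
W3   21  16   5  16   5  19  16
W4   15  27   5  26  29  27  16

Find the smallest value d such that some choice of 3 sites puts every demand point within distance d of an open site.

Open {W1, W2, W3}.
  Farthest demand point is #2 at distance 12 (to W2); all others are ≤ 12.
With {W1, W2, W4} the worst case is 12.
With {W2, W3, W4} the worst case is 15.
No size-3 selection achieves below 12.

12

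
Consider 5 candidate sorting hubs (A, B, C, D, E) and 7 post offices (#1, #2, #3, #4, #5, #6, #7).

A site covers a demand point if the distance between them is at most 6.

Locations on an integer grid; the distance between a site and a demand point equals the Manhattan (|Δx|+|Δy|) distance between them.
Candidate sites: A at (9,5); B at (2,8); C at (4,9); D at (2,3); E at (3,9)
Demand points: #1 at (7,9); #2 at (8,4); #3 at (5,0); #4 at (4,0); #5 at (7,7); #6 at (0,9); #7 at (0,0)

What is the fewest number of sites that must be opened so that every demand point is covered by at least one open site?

Coverage sets (demand points within 6 of each site):
  A: {#1, #2, #5}
  B: {#1, #5, #6}
  C: {#1, #5, #6}
  D: {#3, #4, #7}
  E: {#1, #5, #6}
No 2 sites suffice: every size-2 union leaves at least one demand point uncovered.
But {A, B, D} covers everything, so the minimum is 3.

3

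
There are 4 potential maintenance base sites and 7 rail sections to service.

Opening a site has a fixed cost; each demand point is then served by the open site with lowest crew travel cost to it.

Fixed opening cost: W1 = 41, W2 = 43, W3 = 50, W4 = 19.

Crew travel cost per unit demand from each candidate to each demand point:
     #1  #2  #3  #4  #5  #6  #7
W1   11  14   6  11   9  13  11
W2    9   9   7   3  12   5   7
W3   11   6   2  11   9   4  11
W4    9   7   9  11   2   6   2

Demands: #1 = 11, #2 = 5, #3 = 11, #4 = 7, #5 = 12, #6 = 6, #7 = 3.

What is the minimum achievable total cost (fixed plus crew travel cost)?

Open {W2, W3, W4}: assign each demand point to its cheapest open site.
  #1→W2 11×9=99, #2→W3 5×6=30, #3→W3 11×2=22, #4→W2 7×3=21, #5→W4 12×2=24, #6→W3 6×4=24, #7→W4 3×2=6
  crew travel cost 226, fixed 112 → total 338.
Compare {W3, W4}: crew travel cost 282 + fixed 69 = 351.
Compare {W2, W4}: crew travel cost 292 + fixed 62 = 354.
Compare {W1, W2, W3, W4}: crew travel cost 226 + fixed 153 = 379.
All other subsets cost ≥ 351. Minimum total cost: 338.

338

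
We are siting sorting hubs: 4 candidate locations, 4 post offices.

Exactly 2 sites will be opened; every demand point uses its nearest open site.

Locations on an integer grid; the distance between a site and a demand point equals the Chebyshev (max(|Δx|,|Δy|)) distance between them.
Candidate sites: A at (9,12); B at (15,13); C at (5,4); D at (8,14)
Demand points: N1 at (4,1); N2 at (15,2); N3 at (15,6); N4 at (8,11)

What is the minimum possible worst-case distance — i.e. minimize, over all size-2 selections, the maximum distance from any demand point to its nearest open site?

Open {A, C}.
  Farthest demand point is N2 at distance 10 (to A); all others are ≤ 10.
With {B, C} the worst case is 10.
With {C, D} the worst case is 10.
No size-2 selection achieves below 10.

10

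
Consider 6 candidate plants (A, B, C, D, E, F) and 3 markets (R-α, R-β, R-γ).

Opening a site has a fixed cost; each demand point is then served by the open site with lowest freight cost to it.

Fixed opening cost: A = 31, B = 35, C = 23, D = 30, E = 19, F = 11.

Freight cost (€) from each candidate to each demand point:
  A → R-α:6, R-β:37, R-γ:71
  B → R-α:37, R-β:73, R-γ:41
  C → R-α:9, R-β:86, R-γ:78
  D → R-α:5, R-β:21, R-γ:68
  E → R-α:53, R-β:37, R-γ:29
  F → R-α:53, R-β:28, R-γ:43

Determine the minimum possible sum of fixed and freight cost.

104

Open {D, E}: assign each demand point to its cheapest open site.
  R-α→D 5, R-β→D 21, R-γ→E 29
  freight cost 55, fixed 49 → total 104.
Compare {D, F}: freight cost 69 + fixed 41 = 110.
Compare {C, F}: freight cost 80 + fixed 34 = 114.
Compare {D, E, F}: freight cost 55 + fixed 60 = 115.
All other subsets cost ≥ 110. Minimum total cost: 104.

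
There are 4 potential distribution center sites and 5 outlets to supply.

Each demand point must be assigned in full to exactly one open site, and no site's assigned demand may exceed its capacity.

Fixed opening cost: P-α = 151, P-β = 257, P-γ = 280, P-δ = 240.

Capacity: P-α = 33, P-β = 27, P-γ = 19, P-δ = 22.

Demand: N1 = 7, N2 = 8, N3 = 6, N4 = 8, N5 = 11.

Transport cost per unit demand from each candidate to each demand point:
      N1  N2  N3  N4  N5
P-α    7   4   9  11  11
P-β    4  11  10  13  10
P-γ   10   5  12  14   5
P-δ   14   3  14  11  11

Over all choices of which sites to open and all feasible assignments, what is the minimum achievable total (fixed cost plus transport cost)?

709

Open {P-α, P-γ}; cheapest assignment that respects the capacities:
  P-α (cap 33, load 29): N1, N2, N3, N4 — cost 7×7 + 8×4 + 6×9 + 8×11 = 223
  P-γ (cap 19, load 11): N5 — cost 11×5 = 55
  Shipping 278, fixed 431 → total 709.
  Any other capacity-feasible assignment to {P-α, P-γ} ships for at least 278.
Compare {P-α, P-β}: its best feasible assignment gives total 720.
Compare {P-α, P-δ}: its best feasible assignment gives total 727.
Every other set of open sites that can feasibly serve all demand totals ≥ 720 even under its best assignment. Minimum: 709.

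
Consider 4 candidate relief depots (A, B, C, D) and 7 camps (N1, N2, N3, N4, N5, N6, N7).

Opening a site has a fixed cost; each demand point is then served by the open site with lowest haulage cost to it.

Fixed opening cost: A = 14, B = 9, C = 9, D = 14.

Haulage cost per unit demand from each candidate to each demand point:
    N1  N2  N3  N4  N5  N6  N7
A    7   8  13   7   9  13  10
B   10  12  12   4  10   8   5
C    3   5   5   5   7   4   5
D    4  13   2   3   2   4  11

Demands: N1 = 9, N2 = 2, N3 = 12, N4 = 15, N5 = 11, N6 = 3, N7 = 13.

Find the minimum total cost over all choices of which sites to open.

Open {C, D}: assign each demand point to its cheapest open site.
  N1→C 9×3=27, N2→C 2×5=10, N3→D 12×2=24, N4→D 15×3=45, N5→D 11×2=22, N6→C 3×4=12, N7→C 13×5=65
  haulage cost 205, fixed 23 → total 228.
Compare {B, C, D}: haulage cost 205 + fixed 32 = 237.
Compare {A, C, D}: haulage cost 205 + fixed 37 = 242.
Compare {B, D}: haulage cost 228 + fixed 23 = 251.
All other subsets cost ≥ 237. Minimum total cost: 228.

228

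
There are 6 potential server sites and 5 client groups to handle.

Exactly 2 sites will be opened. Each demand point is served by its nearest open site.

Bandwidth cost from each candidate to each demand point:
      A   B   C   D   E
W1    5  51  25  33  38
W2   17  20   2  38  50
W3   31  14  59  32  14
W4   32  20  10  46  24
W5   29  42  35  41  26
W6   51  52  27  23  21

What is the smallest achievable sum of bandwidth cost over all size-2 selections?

Open {W2, W3}.
  A→W2 17, B→W3 14, C→W2 2, D→W3 32, E→W3 14  ⇒ total 79.
Compare {W2, W6}: total 83.
Compare {W1, W3}: total 90.
No size-2 selection does better; minimum is 79.

79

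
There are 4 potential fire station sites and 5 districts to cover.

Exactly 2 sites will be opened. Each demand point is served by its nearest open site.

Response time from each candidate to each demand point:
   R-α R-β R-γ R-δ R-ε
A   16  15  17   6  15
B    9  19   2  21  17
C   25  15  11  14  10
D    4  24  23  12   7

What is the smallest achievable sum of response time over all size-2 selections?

Open {B, D}.
  R-α→D 4, R-β→B 19, R-γ→B 2, R-δ→D 12, R-ε→D 7  ⇒ total 44.
Compare {A, B}: total 47.
Compare {A, D}: total 49.
No size-2 selection does better; minimum is 44.

44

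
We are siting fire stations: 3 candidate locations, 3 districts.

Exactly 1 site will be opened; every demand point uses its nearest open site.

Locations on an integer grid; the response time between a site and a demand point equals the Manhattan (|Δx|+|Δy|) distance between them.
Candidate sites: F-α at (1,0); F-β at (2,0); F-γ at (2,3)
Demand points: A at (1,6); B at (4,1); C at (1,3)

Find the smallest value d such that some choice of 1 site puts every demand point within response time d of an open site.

Open {F-γ}.
  Farthest demand point is A at response time 4 (to F-γ); all others are ≤ 4.
With {F-α} the worst case is 6.
With {F-β} the worst case is 7.
No size-1 selection achieves below 4.

4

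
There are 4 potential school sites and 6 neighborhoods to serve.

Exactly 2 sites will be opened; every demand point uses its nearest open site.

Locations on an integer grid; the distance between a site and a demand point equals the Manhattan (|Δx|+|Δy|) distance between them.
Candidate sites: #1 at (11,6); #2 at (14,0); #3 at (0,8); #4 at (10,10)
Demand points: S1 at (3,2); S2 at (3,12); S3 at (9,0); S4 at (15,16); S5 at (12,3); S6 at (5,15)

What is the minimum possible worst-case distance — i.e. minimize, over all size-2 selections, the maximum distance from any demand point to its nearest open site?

Open {#3, #4}.
  Farthest demand point is S3 at distance 11 (to #4); all others are ≤ 11.
With {#1, #4} the worst case is 12.
With {#2, #4} the worst case is 13.
No size-2 selection achieves below 11.

11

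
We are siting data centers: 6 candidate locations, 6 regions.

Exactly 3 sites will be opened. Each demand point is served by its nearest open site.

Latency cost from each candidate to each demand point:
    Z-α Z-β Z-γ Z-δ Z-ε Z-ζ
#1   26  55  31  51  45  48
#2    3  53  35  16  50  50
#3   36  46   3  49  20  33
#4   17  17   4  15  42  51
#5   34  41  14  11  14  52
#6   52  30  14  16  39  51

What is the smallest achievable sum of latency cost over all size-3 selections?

91

Open {#2, #3, #4}.
  Z-α→#2 3, Z-β→#4 17, Z-γ→#3 3, Z-δ→#4 15, Z-ε→#3 20, Z-ζ→#3 33  ⇒ total 91.
Compare {#3, #4, #5}: total 95.
Compare {#2, #4, #5}: total 99.
No size-3 selection does better; minimum is 91.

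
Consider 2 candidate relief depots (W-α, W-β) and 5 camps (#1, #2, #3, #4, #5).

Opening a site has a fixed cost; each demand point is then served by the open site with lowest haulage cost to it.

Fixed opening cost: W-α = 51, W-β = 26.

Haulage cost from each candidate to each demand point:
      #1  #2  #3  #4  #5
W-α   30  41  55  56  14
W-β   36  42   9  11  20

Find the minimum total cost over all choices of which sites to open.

144

Open {W-β}: assign each demand point to its cheapest open site.
  #1→W-β 36, #2→W-β 42, #3→W-β 9, #4→W-β 11, #5→W-β 20
  haulage cost 118, fixed 26 → total 144.
Compare {W-α, W-β}: haulage cost 105 + fixed 77 = 182.
Compare {W-α}: haulage cost 196 + fixed 51 = 247.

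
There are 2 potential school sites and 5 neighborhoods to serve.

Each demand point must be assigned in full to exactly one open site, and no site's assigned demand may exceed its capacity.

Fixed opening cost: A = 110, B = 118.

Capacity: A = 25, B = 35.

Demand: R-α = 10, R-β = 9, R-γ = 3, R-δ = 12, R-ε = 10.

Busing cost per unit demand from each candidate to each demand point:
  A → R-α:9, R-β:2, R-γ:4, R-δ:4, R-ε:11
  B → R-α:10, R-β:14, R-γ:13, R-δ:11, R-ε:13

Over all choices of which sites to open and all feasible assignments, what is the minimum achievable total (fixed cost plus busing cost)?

Open {A, B}; cheapest assignment that respects the capacities:
  A (cap 25, load 24): R-β, R-γ, R-δ — cost 9×2 + 3×4 + 12×4 = 78
  B (cap 35, load 20): R-α, R-ε — cost 10×10 + 10×13 = 230
  Shipping 308, fixed 228 → total 536.
  Any other capacity-feasible assignment to {A, B} ships for at least 308.
Total demand is 44 and no other set of sites has combined capacity ≥ 44, so {A, B} is the only feasible choice of open sites. Minimum: 536.

536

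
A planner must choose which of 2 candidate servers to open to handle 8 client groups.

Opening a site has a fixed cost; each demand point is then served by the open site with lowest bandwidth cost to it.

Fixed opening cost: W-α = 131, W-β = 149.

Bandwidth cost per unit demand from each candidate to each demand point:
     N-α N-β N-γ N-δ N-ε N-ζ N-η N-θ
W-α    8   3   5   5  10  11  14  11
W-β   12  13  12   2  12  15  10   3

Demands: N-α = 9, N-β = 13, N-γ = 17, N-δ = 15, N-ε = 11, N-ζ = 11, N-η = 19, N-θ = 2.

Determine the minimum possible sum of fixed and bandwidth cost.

Open {W-α}: assign each demand point to its cheapest open site.
  N-α→W-α 9×8=72, N-β→W-α 13×3=39, N-γ→W-α 17×5=85, N-δ→W-α 15×5=75, N-ε→W-α 11×10=110, N-ζ→W-α 11×11=121, N-η→W-α 19×14=266, N-θ→W-α 2×11=22
  bandwidth cost 790, fixed 131 → total 921.
Compare {W-α, W-β}: bandwidth cost 653 + fixed 280 = 933.
Compare {W-β}: bandwidth cost 1004 + fixed 149 = 1153.

921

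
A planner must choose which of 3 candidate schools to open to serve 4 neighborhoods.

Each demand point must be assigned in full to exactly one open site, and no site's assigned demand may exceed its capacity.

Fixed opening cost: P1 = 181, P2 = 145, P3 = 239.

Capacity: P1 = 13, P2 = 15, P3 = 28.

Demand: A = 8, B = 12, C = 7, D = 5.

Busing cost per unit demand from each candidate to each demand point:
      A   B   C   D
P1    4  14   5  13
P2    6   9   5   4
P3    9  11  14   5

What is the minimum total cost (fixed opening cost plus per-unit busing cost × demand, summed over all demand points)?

Open {P2, P3}; cheapest assignment that respects the capacities:
  P2 (cap 15, load 15): A, C — cost 8×6 + 7×5 = 83
  P3 (cap 28, load 17): B, D — cost 12×11 + 5×5 = 157
  Shipping 240, fixed 384 → total 624.
  Any other capacity-feasible assignment to {P2, P3} ships for at least 240.
Compare {P1, P3}: its best feasible assignment gives total 684.
Compare {P1, P2, P3}: its best feasible assignment gives total 784.
Every other set of open sites that can feasibly serve all demand totals ≥ 684 even under its best assignment. Minimum: 624.

624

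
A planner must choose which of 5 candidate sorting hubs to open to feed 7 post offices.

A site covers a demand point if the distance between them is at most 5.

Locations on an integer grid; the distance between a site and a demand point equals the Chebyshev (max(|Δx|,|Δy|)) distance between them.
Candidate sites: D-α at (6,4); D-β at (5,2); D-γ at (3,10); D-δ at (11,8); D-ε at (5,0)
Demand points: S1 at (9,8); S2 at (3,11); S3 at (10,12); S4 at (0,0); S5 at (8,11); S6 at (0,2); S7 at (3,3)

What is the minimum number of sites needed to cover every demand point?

Coverage sets (demand points within 5 of each site):
  D-α: {S1, S7}
  D-β: {S4, S6, S7}
  D-γ: {S2, S5}
  D-δ: {S1, S3, S5}
  D-ε: {S4, S6, S7}
No 2 sites suffice: every size-2 union leaves at least one demand point uncovered.
But {D-β, D-γ, D-δ} covers everything, so the minimum is 3.

3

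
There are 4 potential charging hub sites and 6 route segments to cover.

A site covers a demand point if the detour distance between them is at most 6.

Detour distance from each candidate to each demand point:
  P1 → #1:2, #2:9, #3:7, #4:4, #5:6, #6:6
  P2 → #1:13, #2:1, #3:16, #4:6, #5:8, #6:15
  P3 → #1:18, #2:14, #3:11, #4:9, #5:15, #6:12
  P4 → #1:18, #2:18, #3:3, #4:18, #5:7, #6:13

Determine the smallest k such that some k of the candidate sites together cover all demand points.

Coverage sets (demand points within 6 of each site):
  P1: {#1, #4, #5, #6}
  P2: {#2, #4}
  P3: {}
  P4: {#3}
No 2 sites suffice: every size-2 union leaves at least one demand point uncovered.
But {P1, P2, P4} covers everything, so the minimum is 3.

3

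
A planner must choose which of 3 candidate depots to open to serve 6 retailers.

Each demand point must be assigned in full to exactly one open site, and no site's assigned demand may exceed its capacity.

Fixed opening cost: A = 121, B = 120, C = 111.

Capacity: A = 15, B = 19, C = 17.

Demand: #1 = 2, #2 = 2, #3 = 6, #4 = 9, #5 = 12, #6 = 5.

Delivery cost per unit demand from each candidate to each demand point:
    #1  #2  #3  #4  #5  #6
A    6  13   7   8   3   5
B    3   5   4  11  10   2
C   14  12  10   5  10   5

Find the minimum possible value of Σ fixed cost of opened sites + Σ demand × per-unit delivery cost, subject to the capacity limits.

Open {A, B, C}; cheapest assignment that respects the capacities:
  A (cap 15, load 12): #5 — cost 12×3 = 36
  B (cap 19, load 15): #1, #2, #3, #6 — cost 2×3 + 2×5 + 6×4 + 5×2 = 50
  C (cap 17, load 9): #4 — cost 9×5 = 45
  Shipping 131, fixed 352 → total 483.
  Any other capacity-feasible assignment to {A, B, C} ships for at least 131.
Compare {B, C}: its best feasible assignment gives total 496.
Every other set of open sites that can feasibly serve all demand totals ≥ 496 even under its best assignment. Minimum: 483.

483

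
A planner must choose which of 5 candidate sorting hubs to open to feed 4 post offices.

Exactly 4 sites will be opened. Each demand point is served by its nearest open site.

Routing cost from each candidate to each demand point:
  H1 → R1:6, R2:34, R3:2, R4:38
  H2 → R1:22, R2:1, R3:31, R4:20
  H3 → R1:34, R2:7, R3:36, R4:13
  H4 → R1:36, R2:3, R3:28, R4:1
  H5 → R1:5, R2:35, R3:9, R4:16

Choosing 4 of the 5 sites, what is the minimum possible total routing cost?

9

Open {H1, H2, H4, H5}.
  R1→H5 5, R2→H2 1, R3→H1 2, R4→H4 1  ⇒ total 9.
Compare {H1, H2, H3, H4}: total 10.
Compare {H1, H3, H4, H5}: total 11.
No size-4 selection does better; minimum is 9.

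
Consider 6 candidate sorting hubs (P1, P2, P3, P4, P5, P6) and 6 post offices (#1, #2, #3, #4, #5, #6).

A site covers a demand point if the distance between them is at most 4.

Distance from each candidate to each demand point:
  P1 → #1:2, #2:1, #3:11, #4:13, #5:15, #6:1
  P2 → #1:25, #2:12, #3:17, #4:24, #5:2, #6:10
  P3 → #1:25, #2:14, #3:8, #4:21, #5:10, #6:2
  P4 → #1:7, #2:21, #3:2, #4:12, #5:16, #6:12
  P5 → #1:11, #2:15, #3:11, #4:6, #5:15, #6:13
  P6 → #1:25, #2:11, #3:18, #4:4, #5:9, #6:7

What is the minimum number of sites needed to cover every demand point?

4

Coverage sets (demand points within 4 of each site):
  P1: {#1, #2, #6}
  P2: {#5}
  P3: {#6}
  P4: {#3}
  P5: {}
  P6: {#4}
No 3 sites suffice: every size-3 union leaves at least one demand point uncovered.
But {P1, P2, P4, P6} covers everything, so the minimum is 4.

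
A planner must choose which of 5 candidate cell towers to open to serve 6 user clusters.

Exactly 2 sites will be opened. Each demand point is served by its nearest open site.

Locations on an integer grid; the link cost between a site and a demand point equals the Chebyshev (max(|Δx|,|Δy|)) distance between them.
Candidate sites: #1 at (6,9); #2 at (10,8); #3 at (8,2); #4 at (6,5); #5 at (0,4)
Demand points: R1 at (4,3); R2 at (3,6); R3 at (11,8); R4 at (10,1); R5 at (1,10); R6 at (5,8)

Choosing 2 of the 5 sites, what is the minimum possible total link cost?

Open {#2, #4}.
  R1→#4 2, R2→#4 3, R3→#2 1, R4→#4 4, R5→#4 5, R6→#4 3  ⇒ total 18.
Compare {#1, #3}: total 20.
Compare {#1, #4}: total 20.
No size-2 selection does better; minimum is 18.

18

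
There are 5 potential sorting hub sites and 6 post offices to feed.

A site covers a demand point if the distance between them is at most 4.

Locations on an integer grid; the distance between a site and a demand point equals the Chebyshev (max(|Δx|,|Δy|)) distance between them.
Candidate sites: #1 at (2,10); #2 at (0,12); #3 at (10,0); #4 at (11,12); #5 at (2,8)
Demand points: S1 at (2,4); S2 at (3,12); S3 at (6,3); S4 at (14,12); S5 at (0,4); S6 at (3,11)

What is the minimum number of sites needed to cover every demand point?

3

Coverage sets (demand points within 4 of each site):
  #1: {S2, S6}
  #2: {S2, S6}
  #3: {S3}
  #4: {S4}
  #5: {S1, S2, S5, S6}
No 2 sites suffice: every size-2 union leaves at least one demand point uncovered.
But {#3, #4, #5} covers everything, so the minimum is 3.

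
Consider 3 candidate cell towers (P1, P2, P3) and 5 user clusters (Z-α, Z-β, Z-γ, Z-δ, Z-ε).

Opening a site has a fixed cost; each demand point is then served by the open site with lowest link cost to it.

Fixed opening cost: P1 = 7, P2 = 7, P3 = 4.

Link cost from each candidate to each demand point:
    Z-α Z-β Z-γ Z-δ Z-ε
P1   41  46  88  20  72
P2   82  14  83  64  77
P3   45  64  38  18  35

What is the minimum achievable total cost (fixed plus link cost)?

Open {P2, P3}: assign each demand point to its cheapest open site.
  Z-α→P3 45, Z-β→P2 14, Z-γ→P3 38, Z-δ→P3 18, Z-ε→P3 35
  link cost 150, fixed 11 → total 161.
Compare {P1, P2, P3}: link cost 146 + fixed 18 = 164.
Compare {P1, P3}: link cost 178 + fixed 11 = 189.
Compare {P3}: link cost 200 + fixed 4 = 204.
All other subsets cost ≥ 164. Minimum total cost: 161.

161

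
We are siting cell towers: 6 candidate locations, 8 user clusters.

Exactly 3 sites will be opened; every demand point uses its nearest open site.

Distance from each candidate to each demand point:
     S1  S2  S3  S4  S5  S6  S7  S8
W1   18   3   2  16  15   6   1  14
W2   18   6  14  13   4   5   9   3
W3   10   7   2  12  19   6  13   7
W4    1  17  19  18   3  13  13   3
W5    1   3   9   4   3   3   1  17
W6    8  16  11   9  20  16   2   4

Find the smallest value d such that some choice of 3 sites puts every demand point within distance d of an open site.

4

Open {W1, W2, W5}.
  Farthest demand point is S4 at distance 4 (to W5); all others are ≤ 4.
With {W1, W4, W5} the worst case is 4.
With {W1, W5, W6} the worst case is 4.
No size-3 selection achieves below 4.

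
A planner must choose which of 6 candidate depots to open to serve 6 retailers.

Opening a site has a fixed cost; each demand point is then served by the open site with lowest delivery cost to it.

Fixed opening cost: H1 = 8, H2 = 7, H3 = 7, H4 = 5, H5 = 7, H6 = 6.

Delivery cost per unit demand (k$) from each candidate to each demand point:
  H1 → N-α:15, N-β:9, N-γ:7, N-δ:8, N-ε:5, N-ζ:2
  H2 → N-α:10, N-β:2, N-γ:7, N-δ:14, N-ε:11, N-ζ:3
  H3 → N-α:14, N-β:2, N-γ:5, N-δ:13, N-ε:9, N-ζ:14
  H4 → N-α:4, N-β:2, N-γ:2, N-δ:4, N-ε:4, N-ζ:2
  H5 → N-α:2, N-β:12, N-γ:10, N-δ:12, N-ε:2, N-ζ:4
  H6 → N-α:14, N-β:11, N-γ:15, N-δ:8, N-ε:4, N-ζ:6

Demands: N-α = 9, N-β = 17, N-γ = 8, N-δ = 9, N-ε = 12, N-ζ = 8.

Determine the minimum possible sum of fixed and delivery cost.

Open {H4, H5}: assign each demand point to its cheapest open site.
  N-α→H5 9×2=18, N-β→H4 17×2=34, N-γ→H4 8×2=16, N-δ→H4 9×4=36, N-ε→H5 12×2=24, N-ζ→H4 8×2=16
  delivery cost 144, fixed 12 → total 156.
Compare {H4, H5, H6}: delivery cost 144 + fixed 18 = 162.
Compare {H2, H4, H5}: delivery cost 144 + fixed 19 = 163.
Compare {H3, H4, H5}: delivery cost 144 + fixed 19 = 163.
All other subsets cost ≥ 162. Minimum total cost: 156.

156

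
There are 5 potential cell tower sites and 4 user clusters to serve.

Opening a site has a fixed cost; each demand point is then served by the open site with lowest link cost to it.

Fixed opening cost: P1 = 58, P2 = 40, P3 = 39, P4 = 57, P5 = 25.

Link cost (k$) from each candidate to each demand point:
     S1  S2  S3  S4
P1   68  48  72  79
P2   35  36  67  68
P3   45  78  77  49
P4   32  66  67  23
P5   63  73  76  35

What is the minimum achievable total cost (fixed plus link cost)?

238

Open {P2, P5}: assign each demand point to its cheapest open site.
  S1→P2 35, S2→P2 36, S3→P2 67, S4→P5 35
  link cost 173, fixed 65 → total 238.
Compare {P4}: link cost 188 + fixed 57 = 245.
Compare {P2}: link cost 206 + fixed 40 = 246.
Compare {P2, P4}: link cost 158 + fixed 97 = 255.
All other subsets cost ≥ 245. Minimum total cost: 238.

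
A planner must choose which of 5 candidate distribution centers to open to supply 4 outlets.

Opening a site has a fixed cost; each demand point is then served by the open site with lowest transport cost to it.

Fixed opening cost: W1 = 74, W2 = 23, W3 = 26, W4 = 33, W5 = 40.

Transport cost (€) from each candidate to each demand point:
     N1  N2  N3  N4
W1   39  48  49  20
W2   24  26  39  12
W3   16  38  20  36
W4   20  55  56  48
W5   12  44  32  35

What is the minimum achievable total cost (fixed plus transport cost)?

Open {W2, W3}: assign each demand point to its cheapest open site.
  N1→W3 16, N2→W2 26, N3→W3 20, N4→W2 12
  transport cost 74, fixed 49 → total 123.
Compare {W2}: transport cost 101 + fixed 23 = 124.
Compare {W3}: transport cost 110 + fixed 26 = 136.
Compare {W2, W5}: transport cost 82 + fixed 63 = 145.
All other subsets cost ≥ 124. Minimum total cost: 123.

123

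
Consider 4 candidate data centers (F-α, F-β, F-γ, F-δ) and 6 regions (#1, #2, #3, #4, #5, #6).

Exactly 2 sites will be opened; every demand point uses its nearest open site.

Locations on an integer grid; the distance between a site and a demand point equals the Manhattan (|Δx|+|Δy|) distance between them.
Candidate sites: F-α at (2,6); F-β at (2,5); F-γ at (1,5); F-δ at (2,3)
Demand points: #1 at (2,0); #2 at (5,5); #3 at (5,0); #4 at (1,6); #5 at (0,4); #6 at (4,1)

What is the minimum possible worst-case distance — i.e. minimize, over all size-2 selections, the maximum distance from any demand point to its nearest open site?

6

Open {F-α, F-δ}.
  Farthest demand point is #3 at distance 6 (to F-δ); all others are ≤ 6.
With {F-β, F-δ} the worst case is 6.
With {F-γ, F-δ} the worst case is 6.
No size-2 selection achieves below 6.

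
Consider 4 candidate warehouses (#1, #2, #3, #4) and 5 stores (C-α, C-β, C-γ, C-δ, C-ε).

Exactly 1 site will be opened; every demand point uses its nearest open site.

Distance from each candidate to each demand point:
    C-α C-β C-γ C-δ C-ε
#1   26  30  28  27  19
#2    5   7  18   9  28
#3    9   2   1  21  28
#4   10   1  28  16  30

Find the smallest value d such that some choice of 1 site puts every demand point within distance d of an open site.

28

Open {#2}.
  Farthest demand point is C-ε at distance 28 (to #2); all others are ≤ 28.
With {#3} the worst case is 28.
With {#1} the worst case is 30.
No size-1 selection achieves below 28.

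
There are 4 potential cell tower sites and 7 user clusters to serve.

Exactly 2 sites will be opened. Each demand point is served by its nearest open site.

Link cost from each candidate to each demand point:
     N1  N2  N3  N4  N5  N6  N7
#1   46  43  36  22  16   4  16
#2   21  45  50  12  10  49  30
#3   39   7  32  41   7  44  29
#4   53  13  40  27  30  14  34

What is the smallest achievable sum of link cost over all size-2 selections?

Open {#1, #3}.
  N1→#3 39, N2→#3 7, N3→#3 32, N4→#1 22, N5→#3 7, N6→#1 4, N7→#1 16  ⇒ total 127.
Compare {#2, #4}: total 140.
Compare {#1, #2}: total 142.
No size-2 selection does better; minimum is 127.

127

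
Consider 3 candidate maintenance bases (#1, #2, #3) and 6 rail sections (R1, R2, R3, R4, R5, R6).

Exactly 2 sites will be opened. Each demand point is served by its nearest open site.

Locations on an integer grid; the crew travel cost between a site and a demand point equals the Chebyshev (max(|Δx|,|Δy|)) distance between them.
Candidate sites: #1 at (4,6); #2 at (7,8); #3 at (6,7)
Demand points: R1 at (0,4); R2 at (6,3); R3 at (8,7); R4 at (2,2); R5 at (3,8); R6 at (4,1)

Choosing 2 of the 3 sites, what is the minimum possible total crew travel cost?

Open {#1, #2}.
  R1→#1 4, R2→#1 3, R3→#2 1, R4→#1 4, R5→#1 2, R6→#1 5  ⇒ total 19.
Compare {#1, #3}: total 20.
Compare {#2, #3}: total 25.

19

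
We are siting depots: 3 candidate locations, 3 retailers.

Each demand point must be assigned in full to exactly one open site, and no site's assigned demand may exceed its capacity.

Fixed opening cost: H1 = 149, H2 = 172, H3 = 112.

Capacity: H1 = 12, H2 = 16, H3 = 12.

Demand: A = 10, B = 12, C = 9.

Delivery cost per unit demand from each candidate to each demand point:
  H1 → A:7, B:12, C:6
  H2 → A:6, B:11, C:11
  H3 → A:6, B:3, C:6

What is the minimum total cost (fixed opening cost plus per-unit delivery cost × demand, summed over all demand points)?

583

Open {H1, H2, H3}; cheapest assignment that respects the capacities:
  H1 (cap 12, load 9): C — cost 9×6 = 54
  H2 (cap 16, load 10): A — cost 10×6 = 60
  H3 (cap 12, load 12): B — cost 12×3 = 36
  Shipping 150, fixed 433 → total 583.
  Any other capacity-feasible assignment to {H1, H2, H3} ships for at least 150.
Total demand is 31 and no other set of sites has combined capacity ≥ 31, so {H1, H2, H3} is the only feasible choice of open sites. Minimum: 583.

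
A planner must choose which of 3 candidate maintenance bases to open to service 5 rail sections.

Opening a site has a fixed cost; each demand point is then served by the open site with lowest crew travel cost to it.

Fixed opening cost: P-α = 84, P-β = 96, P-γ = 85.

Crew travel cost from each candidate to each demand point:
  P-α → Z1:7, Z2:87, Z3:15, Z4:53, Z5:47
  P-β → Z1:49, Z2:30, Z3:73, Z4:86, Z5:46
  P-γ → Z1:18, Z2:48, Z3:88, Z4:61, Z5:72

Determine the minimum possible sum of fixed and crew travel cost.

Open {P-α}: assign each demand point to its cheapest open site.
  Z1→P-α 7, Z2→P-α 87, Z3→P-α 15, Z4→P-α 53, Z5→P-α 47
  crew travel cost 209, fixed 84 → total 293.
Compare {P-α, P-β}: crew travel cost 151 + fixed 180 = 331.
Compare {P-α, P-γ}: crew travel cost 170 + fixed 169 = 339.
Compare {P-γ}: crew travel cost 287 + fixed 85 = 372.
All other subsets cost ≥ 331. Minimum total cost: 293.

293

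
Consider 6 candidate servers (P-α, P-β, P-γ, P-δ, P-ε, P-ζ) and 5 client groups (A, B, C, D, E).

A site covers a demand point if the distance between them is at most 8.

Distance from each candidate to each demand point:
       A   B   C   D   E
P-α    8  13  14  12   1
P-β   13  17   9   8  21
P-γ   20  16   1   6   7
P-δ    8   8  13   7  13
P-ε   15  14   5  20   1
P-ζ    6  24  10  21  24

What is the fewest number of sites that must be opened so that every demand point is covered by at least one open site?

2

Coverage sets (demand points within 8 of each site):
  P-α: {A, E}
  P-β: {D}
  P-γ: {C, D, E}
  P-δ: {A, B, D}
  P-ε: {C, E}
  P-ζ: {A}
No single site covers all 5 demand points.
But {P-γ, P-δ} covers everything, so the minimum is 2.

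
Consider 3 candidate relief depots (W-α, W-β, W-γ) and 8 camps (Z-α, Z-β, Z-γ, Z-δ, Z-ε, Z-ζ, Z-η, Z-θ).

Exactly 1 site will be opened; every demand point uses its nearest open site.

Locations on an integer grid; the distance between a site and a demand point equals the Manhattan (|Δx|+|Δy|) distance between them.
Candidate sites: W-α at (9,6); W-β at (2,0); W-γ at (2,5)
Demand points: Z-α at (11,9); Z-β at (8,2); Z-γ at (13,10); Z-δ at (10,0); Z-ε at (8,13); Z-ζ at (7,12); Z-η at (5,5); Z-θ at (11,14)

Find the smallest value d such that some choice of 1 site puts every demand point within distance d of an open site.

10

Open {W-α}.
  Farthest demand point is Z-θ at distance 10 (to W-α); all others are ≤ 10.
With {W-γ} the worst case is 18.
With {W-β} the worst case is 23.
No size-1 selection achieves below 10.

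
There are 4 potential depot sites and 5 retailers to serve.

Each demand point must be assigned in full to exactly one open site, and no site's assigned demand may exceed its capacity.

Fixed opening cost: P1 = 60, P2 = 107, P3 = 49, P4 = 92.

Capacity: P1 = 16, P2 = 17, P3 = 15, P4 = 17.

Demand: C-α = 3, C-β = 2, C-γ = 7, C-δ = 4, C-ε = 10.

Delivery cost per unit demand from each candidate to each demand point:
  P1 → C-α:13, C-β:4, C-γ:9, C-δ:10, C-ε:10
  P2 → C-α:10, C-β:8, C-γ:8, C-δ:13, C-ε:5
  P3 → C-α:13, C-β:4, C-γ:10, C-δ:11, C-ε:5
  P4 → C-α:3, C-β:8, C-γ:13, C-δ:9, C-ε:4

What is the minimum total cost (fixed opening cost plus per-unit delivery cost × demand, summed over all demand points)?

304

Open {P3, P4}; cheapest assignment that respects the capacities:
  P3 (cap 15, load 9): C-β, C-γ — cost 2×4 + 7×10 = 78
  P4 (cap 17, load 17): C-α, C-δ, C-ε — cost 3×3 + 4×9 + 10×4 = 85
  Shipping 163, fixed 141 → total 304.
  Any other capacity-feasible assignment to {P3, P4} ships for at least 163.
Compare {P1, P4}: its best feasible assignment gives total 308.
Compare {P1, P3}: its best feasible assignment gives total 309.
Every other set of open sites that can feasibly serve all demand totals ≥ 308 even under its best assignment. Minimum: 304.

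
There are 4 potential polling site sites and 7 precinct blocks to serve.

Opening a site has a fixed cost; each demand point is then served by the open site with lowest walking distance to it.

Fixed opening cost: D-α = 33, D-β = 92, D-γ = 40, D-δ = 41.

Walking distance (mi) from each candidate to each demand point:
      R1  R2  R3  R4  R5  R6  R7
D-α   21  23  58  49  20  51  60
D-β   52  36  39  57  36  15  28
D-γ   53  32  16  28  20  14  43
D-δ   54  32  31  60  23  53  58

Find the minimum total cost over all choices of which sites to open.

Open {D-α, D-γ}: assign each demand point to its cheapest open site.
  R1→D-α 21, R2→D-α 23, R3→D-γ 16, R4→D-γ 28, R5→D-α 20, R6→D-γ 14, R7→D-γ 43
  walking distance 165, fixed 73 → total 238.
Compare {D-γ}: walking distance 206 + fixed 40 = 246.
Compare {D-α, D-γ, D-δ}: walking distance 165 + fixed 114 = 279.
Compare {D-γ, D-δ}: walking distance 206 + fixed 81 = 287.
All other subsets cost ≥ 246. Minimum total cost: 238.

238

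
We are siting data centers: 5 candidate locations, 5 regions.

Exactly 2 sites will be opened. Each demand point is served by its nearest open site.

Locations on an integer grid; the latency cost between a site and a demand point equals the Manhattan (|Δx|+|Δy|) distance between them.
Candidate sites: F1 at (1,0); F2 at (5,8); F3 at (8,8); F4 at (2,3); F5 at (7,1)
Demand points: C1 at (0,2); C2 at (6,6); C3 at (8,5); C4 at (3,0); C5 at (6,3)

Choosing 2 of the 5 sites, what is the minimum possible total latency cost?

Open {F3, F4}.
  C1→F4 3, C2→F3 4, C3→F3 3, C4→F4 4, C5→F4 4  ⇒ total 18.
Compare {F1, F3}: total 19.
Compare {F1, F5}: total 19.
No size-2 selection does better; minimum is 18.

18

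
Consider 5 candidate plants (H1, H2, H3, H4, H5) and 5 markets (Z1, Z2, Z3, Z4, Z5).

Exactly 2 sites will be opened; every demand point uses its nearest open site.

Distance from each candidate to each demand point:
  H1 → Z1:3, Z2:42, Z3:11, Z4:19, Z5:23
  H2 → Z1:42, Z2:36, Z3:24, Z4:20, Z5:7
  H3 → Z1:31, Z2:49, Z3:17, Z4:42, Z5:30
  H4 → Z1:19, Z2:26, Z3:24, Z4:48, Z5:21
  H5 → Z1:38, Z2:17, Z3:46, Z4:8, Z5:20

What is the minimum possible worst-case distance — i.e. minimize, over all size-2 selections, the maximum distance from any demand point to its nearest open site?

20

Open {H1, H5}.
  Farthest demand point is Z5 at distance 20 (to H5); all others are ≤ 20.
With {H4, H5} the worst case is 24.
With {H1, H4} the worst case is 26.
No size-2 selection achieves below 20.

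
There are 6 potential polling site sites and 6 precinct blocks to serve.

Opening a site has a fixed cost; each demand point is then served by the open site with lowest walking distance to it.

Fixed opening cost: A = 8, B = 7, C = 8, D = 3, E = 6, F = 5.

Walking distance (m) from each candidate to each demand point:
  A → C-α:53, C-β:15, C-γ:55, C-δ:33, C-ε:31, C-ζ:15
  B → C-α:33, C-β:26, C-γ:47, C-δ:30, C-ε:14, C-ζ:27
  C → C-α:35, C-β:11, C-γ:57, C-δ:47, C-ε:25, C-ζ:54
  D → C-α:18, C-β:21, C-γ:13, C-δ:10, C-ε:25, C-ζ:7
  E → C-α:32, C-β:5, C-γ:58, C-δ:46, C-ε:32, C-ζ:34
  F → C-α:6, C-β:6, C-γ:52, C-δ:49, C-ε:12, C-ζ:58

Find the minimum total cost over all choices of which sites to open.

Open {D, F}: assign each demand point to its cheapest open site.
  C-α→F 6, C-β→F 6, C-γ→D 13, C-δ→D 10, C-ε→F 12, C-ζ→D 7
  walking distance 54, fixed 8 → total 62.
Compare {D, E, F}: walking distance 53 + fixed 14 = 67.
Compare {B, D, F}: walking distance 54 + fixed 15 = 69.
Compare {A, D, F}: walking distance 54 + fixed 16 = 70.
All other subsets cost ≥ 67. Minimum total cost: 62.

62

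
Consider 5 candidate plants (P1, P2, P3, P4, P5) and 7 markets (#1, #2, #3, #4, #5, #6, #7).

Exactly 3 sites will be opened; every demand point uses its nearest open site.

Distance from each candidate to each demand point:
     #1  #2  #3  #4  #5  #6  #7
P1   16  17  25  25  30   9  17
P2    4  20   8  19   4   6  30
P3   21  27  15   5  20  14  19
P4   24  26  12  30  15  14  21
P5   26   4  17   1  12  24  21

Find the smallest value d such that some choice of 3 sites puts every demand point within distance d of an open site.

17

Open {P1, P2, P3}.
  Farthest demand point is #2 at distance 17 (to P1); all others are ≤ 17.
With {P1, P2, P5} the worst case is 17.
With {P1, P3, P4} the worst case is 17.
No size-3 selection achieves below 17.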